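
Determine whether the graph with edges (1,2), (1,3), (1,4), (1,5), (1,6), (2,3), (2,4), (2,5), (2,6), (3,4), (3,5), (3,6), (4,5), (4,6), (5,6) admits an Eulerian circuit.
No (6 vertices have odd degree: {1, 2, 3, 4, 5, 6}; Eulerian circuit requires 0)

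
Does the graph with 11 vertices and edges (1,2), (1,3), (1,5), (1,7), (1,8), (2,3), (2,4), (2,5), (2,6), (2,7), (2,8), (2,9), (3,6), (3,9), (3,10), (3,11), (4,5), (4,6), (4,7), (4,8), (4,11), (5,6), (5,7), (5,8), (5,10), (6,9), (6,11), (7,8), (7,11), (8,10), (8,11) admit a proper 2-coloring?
No (odd cycle of length 3: 8 -> 1 -> 5 -> 8)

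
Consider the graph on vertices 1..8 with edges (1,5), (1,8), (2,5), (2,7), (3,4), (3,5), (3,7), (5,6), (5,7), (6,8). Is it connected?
Yes (BFS from 1 visits [1, 5, 8, 2, 3, 6, 7, 4] — all 8 vertices reached)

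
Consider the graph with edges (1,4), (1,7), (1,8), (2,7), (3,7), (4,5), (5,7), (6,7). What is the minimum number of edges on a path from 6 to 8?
3 (path: 6 -> 7 -> 1 -> 8, 3 edges)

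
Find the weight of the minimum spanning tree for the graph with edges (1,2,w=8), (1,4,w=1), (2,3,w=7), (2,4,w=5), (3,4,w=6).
12 (MST edges: (1,4,w=1), (2,4,w=5), (3,4,w=6); sum of weights 1 + 5 + 6 = 12)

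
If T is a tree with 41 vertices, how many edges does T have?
40 (A tree on V vertices has V - 1 edges, so 41 - 1 = 40)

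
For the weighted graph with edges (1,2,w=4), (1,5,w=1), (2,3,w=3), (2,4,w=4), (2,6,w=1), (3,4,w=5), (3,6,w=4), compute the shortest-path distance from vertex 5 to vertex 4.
9 (path: 5 -> 1 -> 2 -> 4; weights 1 + 4 + 4 = 9)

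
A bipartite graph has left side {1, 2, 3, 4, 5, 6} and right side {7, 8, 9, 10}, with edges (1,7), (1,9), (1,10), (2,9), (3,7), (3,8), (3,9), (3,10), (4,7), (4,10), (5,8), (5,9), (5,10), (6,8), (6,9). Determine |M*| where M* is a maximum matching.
4 (matching: (1,10), (2,9), (3,8), (4,7); upper bound min(|L|,|R|) = min(6,4) = 4)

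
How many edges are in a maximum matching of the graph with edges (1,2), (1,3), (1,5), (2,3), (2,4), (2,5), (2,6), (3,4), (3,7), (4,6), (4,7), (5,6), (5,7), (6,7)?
3 (matching: (1,5), (2,6), (4,7); upper bound floor(n/2) = floor(7/2) = 3)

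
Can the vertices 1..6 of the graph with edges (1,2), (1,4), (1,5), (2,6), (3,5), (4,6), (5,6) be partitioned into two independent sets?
Yes. Partition: {1, 3, 6}, {2, 4, 5}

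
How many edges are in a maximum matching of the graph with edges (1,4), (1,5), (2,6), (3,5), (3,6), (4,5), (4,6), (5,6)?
3 (matching: (1,4), (2,6), (3,5); upper bound floor(n/2) = floor(6/2) = 3)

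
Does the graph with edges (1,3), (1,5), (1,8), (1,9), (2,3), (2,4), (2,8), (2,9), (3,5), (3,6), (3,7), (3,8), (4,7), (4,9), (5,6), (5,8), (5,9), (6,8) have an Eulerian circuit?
No (4 vertices have odd degree: {4, 5, 6, 8}; Eulerian circuit requires 0)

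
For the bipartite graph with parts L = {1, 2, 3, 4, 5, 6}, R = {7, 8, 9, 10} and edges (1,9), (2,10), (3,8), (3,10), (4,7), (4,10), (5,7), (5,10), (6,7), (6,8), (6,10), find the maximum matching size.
4 (matching: (1,9), (2,10), (3,8), (4,7); upper bound min(|L|,|R|) = min(6,4) = 4)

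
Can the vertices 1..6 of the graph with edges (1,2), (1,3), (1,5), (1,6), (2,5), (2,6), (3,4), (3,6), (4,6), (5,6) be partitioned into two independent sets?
No (odd cycle of length 3: 3 -> 1 -> 6 -> 3)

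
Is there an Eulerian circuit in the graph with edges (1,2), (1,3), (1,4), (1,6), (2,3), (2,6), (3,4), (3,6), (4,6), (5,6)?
No (4 vertices have odd degree: {2, 4, 5, 6}; Eulerian circuit requires 0)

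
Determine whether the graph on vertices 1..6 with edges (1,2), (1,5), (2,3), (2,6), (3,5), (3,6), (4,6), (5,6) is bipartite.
No (odd cycle of length 3: 6 -> 2 -> 3 -> 6)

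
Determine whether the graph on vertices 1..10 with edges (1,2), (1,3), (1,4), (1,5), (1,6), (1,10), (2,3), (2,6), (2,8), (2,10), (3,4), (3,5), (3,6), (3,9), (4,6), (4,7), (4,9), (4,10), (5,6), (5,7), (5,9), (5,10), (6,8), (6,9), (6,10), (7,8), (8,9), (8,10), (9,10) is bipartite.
No (odd cycle of length 3: 3 -> 1 -> 2 -> 3)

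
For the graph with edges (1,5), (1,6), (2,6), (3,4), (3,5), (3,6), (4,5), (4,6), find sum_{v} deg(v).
16 (handshake: sum of degrees = 2|E| = 2 x 8 = 16)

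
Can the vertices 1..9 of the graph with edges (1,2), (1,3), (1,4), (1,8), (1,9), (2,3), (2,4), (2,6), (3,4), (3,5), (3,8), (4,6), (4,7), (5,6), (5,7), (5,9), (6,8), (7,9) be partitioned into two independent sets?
No (odd cycle of length 3: 4 -> 1 -> 3 -> 4)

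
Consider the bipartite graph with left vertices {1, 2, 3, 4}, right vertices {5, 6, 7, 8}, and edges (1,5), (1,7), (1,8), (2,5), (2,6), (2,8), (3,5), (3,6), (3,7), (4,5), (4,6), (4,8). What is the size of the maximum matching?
4 (matching: (1,8), (2,6), (3,7), (4,5); upper bound min(|L|,|R|) = min(4,4) = 4)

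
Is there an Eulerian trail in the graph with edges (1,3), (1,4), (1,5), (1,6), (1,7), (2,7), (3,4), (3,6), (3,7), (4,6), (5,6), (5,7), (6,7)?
No (6 vertices have odd degree: {1, 2, 4, 5, 6, 7}; Eulerian path requires 0 or 2)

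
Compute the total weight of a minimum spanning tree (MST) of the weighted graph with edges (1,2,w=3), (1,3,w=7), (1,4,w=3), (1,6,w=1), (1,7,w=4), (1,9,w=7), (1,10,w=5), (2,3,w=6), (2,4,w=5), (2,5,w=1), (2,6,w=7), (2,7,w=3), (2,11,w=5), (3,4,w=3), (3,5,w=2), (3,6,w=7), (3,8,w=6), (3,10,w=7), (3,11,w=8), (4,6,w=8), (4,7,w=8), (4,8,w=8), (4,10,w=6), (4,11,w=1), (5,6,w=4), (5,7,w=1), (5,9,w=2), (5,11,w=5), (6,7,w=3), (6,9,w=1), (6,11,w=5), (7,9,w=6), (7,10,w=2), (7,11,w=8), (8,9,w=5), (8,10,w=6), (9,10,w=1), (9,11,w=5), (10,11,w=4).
18 (MST edges: (1,4,w=3), (1,6,w=1), (2,5,w=1), (3,5,w=2), (4,11,w=1), (5,7,w=1), (5,9,w=2), (6,9,w=1), (8,9,w=5), (9,10,w=1); sum of weights 3 + 1 + 1 + 2 + 1 + 1 + 2 + 1 + 5 + 1 = 18)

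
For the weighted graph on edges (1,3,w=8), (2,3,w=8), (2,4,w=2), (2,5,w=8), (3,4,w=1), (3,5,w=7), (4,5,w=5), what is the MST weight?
16 (MST edges: (1,3,w=8), (2,4,w=2), (3,4,w=1), (4,5,w=5); sum of weights 8 + 2 + 1 + 5 = 16)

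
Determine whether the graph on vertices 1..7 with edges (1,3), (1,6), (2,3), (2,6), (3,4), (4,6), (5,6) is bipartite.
Yes. Partition: {1, 2, 4, 5, 7}, {3, 6}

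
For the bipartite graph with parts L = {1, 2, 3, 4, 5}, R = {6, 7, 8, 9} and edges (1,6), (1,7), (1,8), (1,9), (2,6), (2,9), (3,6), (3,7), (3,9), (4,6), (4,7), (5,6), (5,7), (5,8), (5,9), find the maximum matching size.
4 (matching: (1,9), (2,6), (3,7), (5,8); upper bound min(|L|,|R|) = min(5,4) = 4)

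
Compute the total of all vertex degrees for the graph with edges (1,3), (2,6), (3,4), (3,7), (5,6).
10 (handshake: sum of degrees = 2|E| = 2 x 5 = 10)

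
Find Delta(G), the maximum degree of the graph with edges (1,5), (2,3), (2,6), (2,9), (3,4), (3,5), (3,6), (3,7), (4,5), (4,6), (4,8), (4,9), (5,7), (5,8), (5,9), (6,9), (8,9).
6 (attained at vertex 5)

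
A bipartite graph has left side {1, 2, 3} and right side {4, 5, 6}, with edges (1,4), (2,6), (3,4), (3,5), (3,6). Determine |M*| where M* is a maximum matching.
3 (matching: (1,4), (2,6), (3,5); upper bound min(|L|,|R|) = min(3,3) = 3)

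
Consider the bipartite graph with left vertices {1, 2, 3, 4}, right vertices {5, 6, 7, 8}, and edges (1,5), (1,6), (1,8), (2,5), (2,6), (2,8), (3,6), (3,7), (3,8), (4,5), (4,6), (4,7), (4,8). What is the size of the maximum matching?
4 (matching: (1,8), (2,6), (3,7), (4,5); upper bound min(|L|,|R|) = min(4,4) = 4)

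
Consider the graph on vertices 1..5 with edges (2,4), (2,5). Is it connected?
No, it has 3 components: {1}, {2, 4, 5}, {3}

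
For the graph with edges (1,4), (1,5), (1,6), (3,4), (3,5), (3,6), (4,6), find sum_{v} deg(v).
14 (handshake: sum of degrees = 2|E| = 2 x 7 = 14)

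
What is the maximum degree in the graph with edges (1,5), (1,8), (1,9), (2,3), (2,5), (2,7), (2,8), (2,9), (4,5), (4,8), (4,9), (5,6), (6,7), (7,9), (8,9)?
5 (attained at vertices 2, 9)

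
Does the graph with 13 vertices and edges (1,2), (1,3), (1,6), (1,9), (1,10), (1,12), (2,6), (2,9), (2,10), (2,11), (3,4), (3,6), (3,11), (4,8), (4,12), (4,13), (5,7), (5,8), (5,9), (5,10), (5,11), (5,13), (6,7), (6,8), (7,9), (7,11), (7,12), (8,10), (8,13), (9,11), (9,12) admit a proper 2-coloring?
No (odd cycle of length 3: 10 -> 1 -> 2 -> 10)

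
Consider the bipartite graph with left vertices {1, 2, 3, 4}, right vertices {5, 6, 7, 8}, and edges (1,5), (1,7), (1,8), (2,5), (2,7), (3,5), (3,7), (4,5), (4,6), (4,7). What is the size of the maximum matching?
4 (matching: (1,8), (2,7), (3,5), (4,6); upper bound min(|L|,|R|) = min(4,4) = 4)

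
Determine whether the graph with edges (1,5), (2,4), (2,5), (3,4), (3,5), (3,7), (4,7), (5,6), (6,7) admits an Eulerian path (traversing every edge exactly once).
No (4 vertices have odd degree: {1, 3, 4, 7}; Eulerian path requires 0 or 2)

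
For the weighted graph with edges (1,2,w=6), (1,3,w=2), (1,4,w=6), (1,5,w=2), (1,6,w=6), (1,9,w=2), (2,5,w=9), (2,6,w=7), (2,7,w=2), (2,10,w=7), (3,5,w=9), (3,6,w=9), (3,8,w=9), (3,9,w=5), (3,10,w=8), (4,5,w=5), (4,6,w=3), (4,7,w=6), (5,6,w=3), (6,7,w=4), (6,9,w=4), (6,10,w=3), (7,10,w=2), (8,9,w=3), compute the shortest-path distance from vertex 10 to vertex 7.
2 (path: 10 -> 7; weights 2 = 2)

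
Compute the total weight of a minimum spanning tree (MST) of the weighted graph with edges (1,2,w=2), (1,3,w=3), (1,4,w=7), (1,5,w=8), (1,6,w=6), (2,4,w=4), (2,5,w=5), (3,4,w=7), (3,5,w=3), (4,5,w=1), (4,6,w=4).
13 (MST edges: (1,2,w=2), (1,3,w=3), (3,5,w=3), (4,5,w=1), (4,6,w=4); sum of weights 2 + 3 + 3 + 1 + 4 = 13)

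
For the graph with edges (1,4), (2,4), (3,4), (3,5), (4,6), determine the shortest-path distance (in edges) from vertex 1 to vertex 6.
2 (path: 1 -> 4 -> 6, 2 edges)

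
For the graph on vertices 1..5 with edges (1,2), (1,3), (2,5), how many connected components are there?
2 (components: {1, 2, 3, 5}, {4})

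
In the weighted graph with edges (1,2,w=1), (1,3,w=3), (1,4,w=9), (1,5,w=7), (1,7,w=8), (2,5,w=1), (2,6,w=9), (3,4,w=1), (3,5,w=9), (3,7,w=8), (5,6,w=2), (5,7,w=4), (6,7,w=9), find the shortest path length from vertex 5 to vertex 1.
2 (path: 5 -> 2 -> 1; weights 1 + 1 = 2)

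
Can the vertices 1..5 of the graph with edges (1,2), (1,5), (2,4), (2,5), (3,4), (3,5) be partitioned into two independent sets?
No (odd cycle of length 3: 5 -> 1 -> 2 -> 5)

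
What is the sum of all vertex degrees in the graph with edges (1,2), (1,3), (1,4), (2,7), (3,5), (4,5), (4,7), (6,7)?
16 (handshake: sum of degrees = 2|E| = 2 x 8 = 16)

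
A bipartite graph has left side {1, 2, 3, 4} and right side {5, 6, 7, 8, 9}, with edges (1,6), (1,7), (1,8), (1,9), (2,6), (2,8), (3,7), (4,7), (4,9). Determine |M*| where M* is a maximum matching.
4 (matching: (1,6), (2,8), (3,7), (4,9); upper bound min(|L|,|R|) = min(4,5) = 4)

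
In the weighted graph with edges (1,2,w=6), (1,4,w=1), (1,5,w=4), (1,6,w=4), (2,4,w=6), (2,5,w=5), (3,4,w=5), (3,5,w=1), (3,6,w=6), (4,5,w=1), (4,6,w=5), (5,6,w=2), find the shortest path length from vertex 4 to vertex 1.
1 (path: 4 -> 1; weights 1 = 1)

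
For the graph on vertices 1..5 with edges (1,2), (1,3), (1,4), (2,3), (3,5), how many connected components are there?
1 (components: {1, 2, 3, 4, 5})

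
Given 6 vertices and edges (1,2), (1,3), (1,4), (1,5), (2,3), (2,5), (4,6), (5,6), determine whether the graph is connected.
Yes (BFS from 1 visits [1, 2, 3, 4, 5, 6] — all 6 vertices reached)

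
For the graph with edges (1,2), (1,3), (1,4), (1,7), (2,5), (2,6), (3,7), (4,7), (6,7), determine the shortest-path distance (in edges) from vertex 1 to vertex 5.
2 (path: 1 -> 2 -> 5, 2 edges)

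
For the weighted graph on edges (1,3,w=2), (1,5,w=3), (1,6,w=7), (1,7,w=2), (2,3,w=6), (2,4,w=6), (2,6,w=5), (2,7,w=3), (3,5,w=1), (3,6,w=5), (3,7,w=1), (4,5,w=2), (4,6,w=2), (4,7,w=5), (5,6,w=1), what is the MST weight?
10 (MST edges: (1,7,w=2), (2,7,w=3), (3,5,w=1), (3,7,w=1), (4,5,w=2), (5,6,w=1); sum of weights 2 + 3 + 1 + 1 + 2 + 1 = 10)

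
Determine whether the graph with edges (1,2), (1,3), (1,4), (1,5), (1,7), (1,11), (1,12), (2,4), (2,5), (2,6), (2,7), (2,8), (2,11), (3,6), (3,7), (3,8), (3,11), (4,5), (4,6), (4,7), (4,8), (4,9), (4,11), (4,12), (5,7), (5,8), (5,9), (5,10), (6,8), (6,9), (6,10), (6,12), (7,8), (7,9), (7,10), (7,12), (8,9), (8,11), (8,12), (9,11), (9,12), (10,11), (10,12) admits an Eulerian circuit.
No (12 vertices have odd degree: {1, 2, 3, 4, 5, 6, 7, 8, 9, 10, 11, 12}; Eulerian circuit requires 0)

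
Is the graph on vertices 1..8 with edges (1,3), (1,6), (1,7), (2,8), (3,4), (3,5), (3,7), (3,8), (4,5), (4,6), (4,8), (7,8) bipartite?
No (odd cycle of length 3: 3 -> 1 -> 7 -> 3)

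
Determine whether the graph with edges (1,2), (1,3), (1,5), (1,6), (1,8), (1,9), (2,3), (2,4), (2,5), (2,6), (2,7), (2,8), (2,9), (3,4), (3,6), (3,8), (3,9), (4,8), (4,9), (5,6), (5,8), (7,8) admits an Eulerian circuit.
Yes (the graph is connected and all 9 vertices have even degree)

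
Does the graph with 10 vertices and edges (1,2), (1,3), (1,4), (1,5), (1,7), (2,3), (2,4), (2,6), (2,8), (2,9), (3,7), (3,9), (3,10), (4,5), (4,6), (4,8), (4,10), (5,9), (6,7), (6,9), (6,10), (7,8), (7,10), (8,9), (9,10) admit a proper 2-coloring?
No (odd cycle of length 3: 3 -> 1 -> 2 -> 3)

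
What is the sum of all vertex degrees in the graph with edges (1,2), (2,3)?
4 (handshake: sum of degrees = 2|E| = 2 x 2 = 4)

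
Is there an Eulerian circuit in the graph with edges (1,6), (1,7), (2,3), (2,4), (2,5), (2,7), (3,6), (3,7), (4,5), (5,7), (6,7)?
No (4 vertices have odd degree: {3, 5, 6, 7}; Eulerian circuit requires 0)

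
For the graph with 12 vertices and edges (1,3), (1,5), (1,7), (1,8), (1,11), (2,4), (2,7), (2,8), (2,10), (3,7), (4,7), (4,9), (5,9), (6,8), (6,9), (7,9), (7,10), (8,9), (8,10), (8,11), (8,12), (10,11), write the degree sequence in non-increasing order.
[7, 6, 5, 5, 4, 4, 3, 3, 2, 2, 2, 1] (degrees: deg(1)=5, deg(2)=4, deg(3)=2, deg(4)=3, deg(5)=2, deg(6)=2, deg(7)=6, deg(8)=7, deg(9)=5, deg(10)=4, deg(11)=3, deg(12)=1)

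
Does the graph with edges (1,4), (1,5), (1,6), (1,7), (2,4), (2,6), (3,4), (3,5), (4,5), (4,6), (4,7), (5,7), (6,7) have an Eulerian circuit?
Yes (the graph is connected and all 7 vertices have even degree)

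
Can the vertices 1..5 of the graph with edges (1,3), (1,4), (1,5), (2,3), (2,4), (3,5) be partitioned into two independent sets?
No (odd cycle of length 3: 3 -> 1 -> 5 -> 3)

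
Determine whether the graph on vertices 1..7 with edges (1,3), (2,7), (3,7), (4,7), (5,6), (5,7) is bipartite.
Yes. Partition: {1, 6, 7}, {2, 3, 4, 5}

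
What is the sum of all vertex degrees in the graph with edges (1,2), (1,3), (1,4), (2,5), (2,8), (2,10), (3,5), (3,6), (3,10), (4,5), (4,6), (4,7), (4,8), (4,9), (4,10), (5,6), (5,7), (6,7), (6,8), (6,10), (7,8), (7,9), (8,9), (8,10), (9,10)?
50 (handshake: sum of degrees = 2|E| = 2 x 25 = 50)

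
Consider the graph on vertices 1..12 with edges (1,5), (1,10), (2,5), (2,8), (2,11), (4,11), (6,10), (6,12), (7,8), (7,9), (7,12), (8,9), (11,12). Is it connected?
No, it has 2 components: {1, 2, 4, 5, 6, 7, 8, 9, 10, 11, 12}, {3}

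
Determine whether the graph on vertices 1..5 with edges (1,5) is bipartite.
Yes. Partition: {1, 2, 3, 4}, {5}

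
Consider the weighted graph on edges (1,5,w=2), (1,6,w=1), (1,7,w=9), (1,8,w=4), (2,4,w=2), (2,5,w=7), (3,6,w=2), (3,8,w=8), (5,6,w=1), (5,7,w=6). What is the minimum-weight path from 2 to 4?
2 (path: 2 -> 4; weights 2 = 2)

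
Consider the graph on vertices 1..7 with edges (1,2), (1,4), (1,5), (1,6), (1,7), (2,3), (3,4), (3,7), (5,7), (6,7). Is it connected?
Yes (BFS from 1 visits [1, 2, 4, 5, 6, 7, 3] — all 7 vertices reached)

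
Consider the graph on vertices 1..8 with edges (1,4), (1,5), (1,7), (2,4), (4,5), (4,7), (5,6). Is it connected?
No, it has 3 components: {1, 2, 4, 5, 6, 7}, {3}, {8}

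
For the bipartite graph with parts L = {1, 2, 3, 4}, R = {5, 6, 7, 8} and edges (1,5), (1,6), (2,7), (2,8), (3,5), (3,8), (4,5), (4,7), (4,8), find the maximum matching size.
4 (matching: (1,6), (2,8), (3,5), (4,7); upper bound min(|L|,|R|) = min(4,4) = 4)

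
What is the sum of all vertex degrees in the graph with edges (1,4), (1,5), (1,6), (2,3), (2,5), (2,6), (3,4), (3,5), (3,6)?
18 (handshake: sum of degrees = 2|E| = 2 x 9 = 18)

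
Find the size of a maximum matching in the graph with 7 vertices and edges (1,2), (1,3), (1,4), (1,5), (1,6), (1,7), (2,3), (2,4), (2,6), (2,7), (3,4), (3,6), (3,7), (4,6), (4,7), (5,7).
3 (matching: (1,5), (2,6), (3,7); upper bound floor(n/2) = floor(7/2) = 3)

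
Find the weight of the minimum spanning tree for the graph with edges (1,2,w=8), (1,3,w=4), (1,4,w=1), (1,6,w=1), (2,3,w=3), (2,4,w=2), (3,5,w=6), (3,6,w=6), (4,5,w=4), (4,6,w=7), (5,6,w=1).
8 (MST edges: (1,4,w=1), (1,6,w=1), (2,3,w=3), (2,4,w=2), (5,6,w=1); sum of weights 1 + 1 + 3 + 2 + 1 = 8)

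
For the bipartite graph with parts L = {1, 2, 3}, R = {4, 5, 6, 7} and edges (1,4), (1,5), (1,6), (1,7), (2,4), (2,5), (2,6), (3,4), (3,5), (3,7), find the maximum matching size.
3 (matching: (1,7), (2,6), (3,5); upper bound min(|L|,|R|) = min(3,4) = 3)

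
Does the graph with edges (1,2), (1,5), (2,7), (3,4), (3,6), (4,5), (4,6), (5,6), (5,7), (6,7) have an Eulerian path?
Yes (the graph is connected and exactly 2 vertices have odd degree: {4, 7}; any Eulerian path must start and end at those)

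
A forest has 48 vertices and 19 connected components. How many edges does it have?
29 (Each of the 19 component trees on V_i vertices has V_i - 1 edges; summing gives V - C = 48 - 19 = 29)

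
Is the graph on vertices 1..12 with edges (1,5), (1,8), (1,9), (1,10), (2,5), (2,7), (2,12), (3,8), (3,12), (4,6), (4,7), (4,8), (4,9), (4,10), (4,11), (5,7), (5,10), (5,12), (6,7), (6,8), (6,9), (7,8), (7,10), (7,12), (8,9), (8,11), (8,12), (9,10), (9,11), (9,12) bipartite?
No (odd cycle of length 3: 8 -> 1 -> 9 -> 8)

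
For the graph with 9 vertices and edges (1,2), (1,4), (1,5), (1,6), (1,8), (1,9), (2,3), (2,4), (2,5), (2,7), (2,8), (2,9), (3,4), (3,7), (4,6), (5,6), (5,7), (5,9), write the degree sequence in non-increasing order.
[7, 6, 5, 4, 3, 3, 3, 3, 2] (degrees: deg(1)=6, deg(2)=7, deg(3)=3, deg(4)=4, deg(5)=5, deg(6)=3, deg(7)=3, deg(8)=2, deg(9)=3)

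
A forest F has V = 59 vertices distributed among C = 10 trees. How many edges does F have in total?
49 (Each of the 10 component trees on V_i vertices has V_i - 1 edges; summing gives V - C = 59 - 10 = 49)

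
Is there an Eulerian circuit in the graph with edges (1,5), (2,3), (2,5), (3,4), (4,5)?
No (2 vertices have odd degree: {1, 5}; Eulerian circuit requires 0)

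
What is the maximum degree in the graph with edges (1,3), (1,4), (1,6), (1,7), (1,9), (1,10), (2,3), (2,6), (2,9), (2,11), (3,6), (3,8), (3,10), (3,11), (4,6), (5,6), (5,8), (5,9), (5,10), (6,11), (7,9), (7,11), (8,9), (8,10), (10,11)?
6 (attained at vertices 1, 3, 6)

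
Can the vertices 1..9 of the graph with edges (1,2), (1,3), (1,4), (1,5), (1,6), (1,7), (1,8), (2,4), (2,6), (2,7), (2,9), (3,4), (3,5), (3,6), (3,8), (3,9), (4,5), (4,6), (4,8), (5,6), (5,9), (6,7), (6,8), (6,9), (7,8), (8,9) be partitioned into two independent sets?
No (odd cycle of length 3: 8 -> 1 -> 3 -> 8)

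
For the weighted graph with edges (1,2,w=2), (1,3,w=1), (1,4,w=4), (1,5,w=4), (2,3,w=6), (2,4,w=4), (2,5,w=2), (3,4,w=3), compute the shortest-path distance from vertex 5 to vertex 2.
2 (path: 5 -> 2; weights 2 = 2)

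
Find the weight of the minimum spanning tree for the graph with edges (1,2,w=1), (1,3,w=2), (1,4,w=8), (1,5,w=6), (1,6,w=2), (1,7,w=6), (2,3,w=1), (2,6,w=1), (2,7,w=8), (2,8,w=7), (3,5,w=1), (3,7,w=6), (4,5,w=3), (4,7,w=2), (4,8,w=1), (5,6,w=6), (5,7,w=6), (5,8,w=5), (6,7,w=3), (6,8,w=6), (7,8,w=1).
9 (MST edges: (1,2,w=1), (2,3,w=1), (2,6,w=1), (3,5,w=1), (4,5,w=3), (4,8,w=1), (7,8,w=1); sum of weights 1 + 1 + 1 + 1 + 3 + 1 + 1 = 9)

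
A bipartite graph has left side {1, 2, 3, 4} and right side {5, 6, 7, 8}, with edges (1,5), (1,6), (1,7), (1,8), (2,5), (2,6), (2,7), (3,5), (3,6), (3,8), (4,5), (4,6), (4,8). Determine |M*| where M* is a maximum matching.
4 (matching: (1,8), (2,7), (3,6), (4,5); upper bound min(|L|,|R|) = min(4,4) = 4)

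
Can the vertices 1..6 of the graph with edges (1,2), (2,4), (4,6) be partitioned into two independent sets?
Yes. Partition: {1, 3, 4, 5}, {2, 6}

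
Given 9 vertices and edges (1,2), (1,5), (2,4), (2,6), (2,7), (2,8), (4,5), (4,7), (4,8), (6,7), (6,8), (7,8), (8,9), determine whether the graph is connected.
No, it has 2 components: {1, 2, 4, 5, 6, 7, 8, 9}, {3}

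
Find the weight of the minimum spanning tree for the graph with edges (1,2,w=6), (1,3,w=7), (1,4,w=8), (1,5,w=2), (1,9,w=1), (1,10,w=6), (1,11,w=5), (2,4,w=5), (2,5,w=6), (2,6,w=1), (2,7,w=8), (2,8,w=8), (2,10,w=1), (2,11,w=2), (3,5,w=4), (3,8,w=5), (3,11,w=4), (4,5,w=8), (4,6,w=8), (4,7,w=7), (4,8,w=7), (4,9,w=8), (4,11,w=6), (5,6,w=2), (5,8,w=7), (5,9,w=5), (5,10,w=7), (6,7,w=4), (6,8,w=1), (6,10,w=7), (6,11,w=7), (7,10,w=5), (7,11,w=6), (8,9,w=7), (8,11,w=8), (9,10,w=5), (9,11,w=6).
23 (MST edges: (1,5,w=2), (1,9,w=1), (2,4,w=5), (2,6,w=1), (2,10,w=1), (2,11,w=2), (3,5,w=4), (5,6,w=2), (6,7,w=4), (6,8,w=1); sum of weights 2 + 1 + 5 + 1 + 1 + 2 + 4 + 2 + 4 + 1 = 23)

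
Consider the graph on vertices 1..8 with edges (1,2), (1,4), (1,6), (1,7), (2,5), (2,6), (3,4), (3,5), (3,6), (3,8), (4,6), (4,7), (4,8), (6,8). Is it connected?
Yes (BFS from 1 visits [1, 2, 4, 6, 7, 5, 3, 8] — all 8 vertices reached)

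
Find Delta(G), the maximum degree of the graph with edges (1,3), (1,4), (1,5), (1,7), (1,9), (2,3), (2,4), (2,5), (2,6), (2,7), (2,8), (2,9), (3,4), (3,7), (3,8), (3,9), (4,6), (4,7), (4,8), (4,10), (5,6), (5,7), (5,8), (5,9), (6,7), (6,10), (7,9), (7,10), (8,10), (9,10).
8 (attained at vertex 7)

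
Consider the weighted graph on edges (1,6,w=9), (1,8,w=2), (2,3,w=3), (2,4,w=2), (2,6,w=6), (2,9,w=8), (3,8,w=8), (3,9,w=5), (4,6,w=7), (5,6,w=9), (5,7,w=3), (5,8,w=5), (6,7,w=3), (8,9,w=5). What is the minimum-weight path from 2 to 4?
2 (path: 2 -> 4; weights 2 = 2)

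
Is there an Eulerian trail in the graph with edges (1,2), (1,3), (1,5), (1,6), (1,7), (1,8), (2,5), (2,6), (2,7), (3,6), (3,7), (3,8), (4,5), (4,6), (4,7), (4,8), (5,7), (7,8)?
Yes — and in fact it has an Eulerian circuit (the graph is connected and all 8 vertices have even degree)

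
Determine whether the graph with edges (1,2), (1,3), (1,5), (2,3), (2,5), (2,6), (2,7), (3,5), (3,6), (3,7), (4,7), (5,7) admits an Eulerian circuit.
No (4 vertices have odd degree: {1, 2, 3, 4}; Eulerian circuit requires 0)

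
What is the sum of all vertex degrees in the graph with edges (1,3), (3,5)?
4 (handshake: sum of degrees = 2|E| = 2 x 2 = 4)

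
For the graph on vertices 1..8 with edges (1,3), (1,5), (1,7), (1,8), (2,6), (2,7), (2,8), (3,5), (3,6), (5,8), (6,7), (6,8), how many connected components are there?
2 (components: {1, 2, 3, 5, 6, 7, 8}, {4})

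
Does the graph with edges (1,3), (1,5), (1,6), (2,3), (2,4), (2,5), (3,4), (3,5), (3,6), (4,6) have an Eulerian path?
No (6 vertices have odd degree: {1, 2, 3, 4, 5, 6}; Eulerian path requires 0 or 2)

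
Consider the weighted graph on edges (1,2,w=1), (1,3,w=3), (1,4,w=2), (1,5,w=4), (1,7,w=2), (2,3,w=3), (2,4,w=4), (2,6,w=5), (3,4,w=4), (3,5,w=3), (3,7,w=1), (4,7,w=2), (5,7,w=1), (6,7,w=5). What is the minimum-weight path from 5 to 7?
1 (path: 5 -> 7; weights 1 = 1)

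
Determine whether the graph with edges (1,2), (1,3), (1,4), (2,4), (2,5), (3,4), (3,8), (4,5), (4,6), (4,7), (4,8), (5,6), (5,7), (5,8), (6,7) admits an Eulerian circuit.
No (8 vertices have odd degree: {1, 2, 3, 4, 5, 6, 7, 8}; Eulerian circuit requires 0)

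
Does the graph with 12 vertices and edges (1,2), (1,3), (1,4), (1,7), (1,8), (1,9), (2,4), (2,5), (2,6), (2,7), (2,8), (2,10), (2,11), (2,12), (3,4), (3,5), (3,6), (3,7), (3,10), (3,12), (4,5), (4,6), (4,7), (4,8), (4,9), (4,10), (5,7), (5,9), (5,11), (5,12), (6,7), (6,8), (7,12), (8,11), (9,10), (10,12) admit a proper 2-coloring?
No (odd cycle of length 3: 2 -> 1 -> 4 -> 2)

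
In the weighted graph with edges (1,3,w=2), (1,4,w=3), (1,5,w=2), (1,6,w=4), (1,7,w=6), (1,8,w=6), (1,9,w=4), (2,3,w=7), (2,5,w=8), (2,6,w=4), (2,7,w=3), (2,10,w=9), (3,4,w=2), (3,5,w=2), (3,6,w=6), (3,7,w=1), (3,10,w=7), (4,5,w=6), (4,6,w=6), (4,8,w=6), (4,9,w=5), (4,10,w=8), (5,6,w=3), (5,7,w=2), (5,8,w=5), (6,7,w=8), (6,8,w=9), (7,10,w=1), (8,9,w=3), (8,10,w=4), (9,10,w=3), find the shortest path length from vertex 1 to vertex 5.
2 (path: 1 -> 5; weights 2 = 2)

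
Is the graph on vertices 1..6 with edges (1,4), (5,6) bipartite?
Yes. Partition: {1, 2, 3, 5}, {4, 6}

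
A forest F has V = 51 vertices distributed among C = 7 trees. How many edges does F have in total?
44 (Each of the 7 component trees on V_i vertices has V_i - 1 edges; summing gives V - C = 51 - 7 = 44)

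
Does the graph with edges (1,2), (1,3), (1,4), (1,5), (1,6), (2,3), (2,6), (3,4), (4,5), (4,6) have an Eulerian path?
No (4 vertices have odd degree: {1, 2, 3, 6}; Eulerian path requires 0 or 2)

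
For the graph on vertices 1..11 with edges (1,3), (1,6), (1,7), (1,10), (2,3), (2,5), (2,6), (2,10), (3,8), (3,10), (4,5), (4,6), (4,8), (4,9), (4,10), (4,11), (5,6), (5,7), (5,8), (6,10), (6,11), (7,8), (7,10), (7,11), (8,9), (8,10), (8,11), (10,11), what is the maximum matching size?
5 (matching: (1,7), (2,5), (4,9), (6,10), (8,11); upper bound floor(n/2) = floor(11/2) = 5)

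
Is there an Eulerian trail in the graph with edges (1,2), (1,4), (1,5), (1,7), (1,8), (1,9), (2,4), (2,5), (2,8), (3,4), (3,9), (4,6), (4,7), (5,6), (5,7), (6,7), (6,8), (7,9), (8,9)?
Yes (the graph is connected and exactly 2 vertices have odd degree: {4, 7}; any Eulerian path must start and end at those)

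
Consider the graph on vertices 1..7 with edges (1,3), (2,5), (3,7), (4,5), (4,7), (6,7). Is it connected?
Yes (BFS from 1 visits [1, 3, 7, 4, 6, 5, 2] — all 7 vertices reached)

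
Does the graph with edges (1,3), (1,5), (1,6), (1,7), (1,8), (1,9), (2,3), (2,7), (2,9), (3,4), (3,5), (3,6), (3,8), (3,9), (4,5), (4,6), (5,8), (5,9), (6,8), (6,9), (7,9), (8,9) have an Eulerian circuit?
No (8 vertices have odd degree: {2, 3, 4, 5, 6, 7, 8, 9}; Eulerian circuit requires 0)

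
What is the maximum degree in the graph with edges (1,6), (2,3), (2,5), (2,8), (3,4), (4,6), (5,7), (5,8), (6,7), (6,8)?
4 (attained at vertex 6)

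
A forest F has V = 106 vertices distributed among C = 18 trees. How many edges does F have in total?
88 (Each of the 18 component trees on V_i vertices has V_i - 1 edges; summing gives V - C = 106 - 18 = 88)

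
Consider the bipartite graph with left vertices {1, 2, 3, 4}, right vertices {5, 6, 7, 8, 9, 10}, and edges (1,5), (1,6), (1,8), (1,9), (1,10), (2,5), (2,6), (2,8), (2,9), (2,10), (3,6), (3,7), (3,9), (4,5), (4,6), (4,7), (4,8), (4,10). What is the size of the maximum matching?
4 (matching: (1,10), (2,9), (3,7), (4,8); upper bound min(|L|,|R|) = min(4,6) = 4)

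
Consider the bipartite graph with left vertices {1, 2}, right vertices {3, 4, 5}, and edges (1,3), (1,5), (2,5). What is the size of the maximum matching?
2 (matching: (1,3), (2,5); upper bound min(|L|,|R|) = min(2,3) = 2)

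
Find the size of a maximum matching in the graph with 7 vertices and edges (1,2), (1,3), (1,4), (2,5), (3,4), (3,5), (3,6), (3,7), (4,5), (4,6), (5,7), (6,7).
3 (matching: (1,4), (3,6), (5,7); upper bound floor(n/2) = floor(7/2) = 3)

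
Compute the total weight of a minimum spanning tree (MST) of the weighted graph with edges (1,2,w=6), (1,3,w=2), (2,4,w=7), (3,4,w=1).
9 (MST edges: (1,2,w=6), (1,3,w=2), (3,4,w=1); sum of weights 6 + 2 + 1 = 9)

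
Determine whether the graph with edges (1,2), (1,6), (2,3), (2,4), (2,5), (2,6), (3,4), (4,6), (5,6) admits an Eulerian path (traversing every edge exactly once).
Yes (the graph is connected and exactly 2 vertices have odd degree: {2, 4}; any Eulerian path must start and end at those)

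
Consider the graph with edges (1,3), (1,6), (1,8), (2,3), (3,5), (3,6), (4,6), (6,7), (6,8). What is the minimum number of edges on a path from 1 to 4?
2 (path: 1 -> 6 -> 4, 2 edges)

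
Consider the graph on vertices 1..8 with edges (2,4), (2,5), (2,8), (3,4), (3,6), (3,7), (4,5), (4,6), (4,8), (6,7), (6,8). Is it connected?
No, it has 2 components: {1}, {2, 3, 4, 5, 6, 7, 8}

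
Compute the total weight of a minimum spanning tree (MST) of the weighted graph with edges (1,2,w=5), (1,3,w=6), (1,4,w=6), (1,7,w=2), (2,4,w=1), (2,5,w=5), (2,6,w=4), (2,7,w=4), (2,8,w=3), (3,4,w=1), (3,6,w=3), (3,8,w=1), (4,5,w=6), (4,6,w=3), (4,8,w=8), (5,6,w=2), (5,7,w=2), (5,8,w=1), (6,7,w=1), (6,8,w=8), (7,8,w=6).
9 (MST edges: (1,7,w=2), (2,4,w=1), (3,4,w=1), (3,8,w=1), (5,6,w=2), (5,8,w=1), (6,7,w=1); sum of weights 2 + 1 + 1 + 1 + 2 + 1 + 1 = 9)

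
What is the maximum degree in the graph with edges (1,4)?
1 (attained at vertices 1, 4)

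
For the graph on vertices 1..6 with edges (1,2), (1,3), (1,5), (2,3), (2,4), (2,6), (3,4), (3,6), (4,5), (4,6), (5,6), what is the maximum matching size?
3 (matching: (1,5), (2,3), (4,6); upper bound floor(n/2) = floor(6/2) = 3)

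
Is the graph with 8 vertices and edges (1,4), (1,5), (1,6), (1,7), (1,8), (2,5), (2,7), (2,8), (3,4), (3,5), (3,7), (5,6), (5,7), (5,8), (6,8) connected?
Yes (BFS from 1 visits [1, 4, 5, 6, 7, 8, 3, 2] — all 8 vertices reached)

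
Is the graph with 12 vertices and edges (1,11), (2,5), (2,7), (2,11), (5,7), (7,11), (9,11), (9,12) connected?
No, it has 6 components: {1, 2, 5, 7, 9, 11, 12}, {3}, {4}, {6}, {8}, {10}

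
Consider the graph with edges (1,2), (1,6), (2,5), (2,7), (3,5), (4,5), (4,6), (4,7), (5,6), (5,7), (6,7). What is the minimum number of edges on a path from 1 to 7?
2 (path: 1 -> 2 -> 7, 2 edges)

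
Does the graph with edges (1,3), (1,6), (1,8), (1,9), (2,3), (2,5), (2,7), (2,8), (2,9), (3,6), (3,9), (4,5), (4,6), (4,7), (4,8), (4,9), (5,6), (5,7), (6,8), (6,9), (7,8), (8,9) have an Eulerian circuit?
No (2 vertices have odd degree: {2, 4}; Eulerian circuit requires 0)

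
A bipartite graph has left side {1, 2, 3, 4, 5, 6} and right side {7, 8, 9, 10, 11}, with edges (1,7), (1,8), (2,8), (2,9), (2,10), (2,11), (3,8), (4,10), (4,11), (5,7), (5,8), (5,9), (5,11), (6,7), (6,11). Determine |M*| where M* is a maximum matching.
5 (matching: (1,8), (2,11), (4,10), (5,9), (6,7); upper bound min(|L|,|R|) = min(6,5) = 5)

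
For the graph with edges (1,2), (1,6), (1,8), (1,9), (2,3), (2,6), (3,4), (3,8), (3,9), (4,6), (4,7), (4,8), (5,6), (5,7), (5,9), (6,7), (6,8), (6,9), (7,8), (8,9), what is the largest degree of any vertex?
7 (attained at vertex 6)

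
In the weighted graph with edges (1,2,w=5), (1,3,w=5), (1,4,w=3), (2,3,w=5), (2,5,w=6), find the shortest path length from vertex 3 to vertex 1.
5 (path: 3 -> 1; weights 5 = 5)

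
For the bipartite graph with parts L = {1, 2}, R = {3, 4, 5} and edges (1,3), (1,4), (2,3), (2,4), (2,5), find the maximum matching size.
2 (matching: (1,4), (2,5); upper bound min(|L|,|R|) = min(2,3) = 2)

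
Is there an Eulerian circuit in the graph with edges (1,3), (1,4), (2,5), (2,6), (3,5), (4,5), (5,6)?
Yes (the graph is connected and all 6 vertices have even degree)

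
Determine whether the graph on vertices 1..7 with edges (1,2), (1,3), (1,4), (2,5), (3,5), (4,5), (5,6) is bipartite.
Yes. Partition: {1, 5, 7}, {2, 3, 4, 6}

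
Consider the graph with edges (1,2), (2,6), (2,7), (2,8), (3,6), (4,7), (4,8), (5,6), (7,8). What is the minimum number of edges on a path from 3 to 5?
2 (path: 3 -> 6 -> 5, 2 edges)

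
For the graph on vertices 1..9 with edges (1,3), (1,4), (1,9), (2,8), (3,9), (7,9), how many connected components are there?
4 (components: {1, 3, 4, 7, 9}, {2, 8}, {5}, {6})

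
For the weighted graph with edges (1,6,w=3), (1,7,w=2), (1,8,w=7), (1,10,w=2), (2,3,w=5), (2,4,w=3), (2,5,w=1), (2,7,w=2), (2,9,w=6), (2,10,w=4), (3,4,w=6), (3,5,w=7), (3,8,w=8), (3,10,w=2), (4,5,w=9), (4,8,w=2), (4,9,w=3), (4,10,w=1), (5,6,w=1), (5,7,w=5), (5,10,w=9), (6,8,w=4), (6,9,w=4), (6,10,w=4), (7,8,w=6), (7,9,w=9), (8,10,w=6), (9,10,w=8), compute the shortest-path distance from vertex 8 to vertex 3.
5 (path: 8 -> 4 -> 10 -> 3; weights 2 + 1 + 2 = 5)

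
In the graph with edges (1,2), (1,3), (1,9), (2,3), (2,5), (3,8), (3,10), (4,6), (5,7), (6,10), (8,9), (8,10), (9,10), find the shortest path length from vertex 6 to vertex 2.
3 (path: 6 -> 10 -> 3 -> 2, 3 edges)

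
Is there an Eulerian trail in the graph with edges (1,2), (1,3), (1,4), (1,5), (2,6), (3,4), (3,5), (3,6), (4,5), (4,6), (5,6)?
Yes — and in fact it has an Eulerian circuit (the graph is connected and all 6 vertices have even degree)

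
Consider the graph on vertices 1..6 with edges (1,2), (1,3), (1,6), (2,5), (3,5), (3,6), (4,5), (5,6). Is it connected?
Yes (BFS from 1 visits [1, 2, 3, 6, 5, 4] — all 6 vertices reached)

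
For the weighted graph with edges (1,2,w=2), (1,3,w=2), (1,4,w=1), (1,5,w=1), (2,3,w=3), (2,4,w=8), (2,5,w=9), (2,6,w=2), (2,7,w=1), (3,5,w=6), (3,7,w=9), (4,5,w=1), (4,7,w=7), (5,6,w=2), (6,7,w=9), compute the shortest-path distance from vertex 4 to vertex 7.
4 (path: 4 -> 1 -> 2 -> 7; weights 1 + 2 + 1 = 4)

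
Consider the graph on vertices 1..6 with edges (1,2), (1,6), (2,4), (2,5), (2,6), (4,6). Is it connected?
No, it has 2 components: {1, 2, 4, 5, 6}, {3}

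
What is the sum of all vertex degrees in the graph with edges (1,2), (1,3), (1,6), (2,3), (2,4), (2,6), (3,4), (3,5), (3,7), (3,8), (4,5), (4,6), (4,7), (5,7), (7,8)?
30 (handshake: sum of degrees = 2|E| = 2 x 15 = 30)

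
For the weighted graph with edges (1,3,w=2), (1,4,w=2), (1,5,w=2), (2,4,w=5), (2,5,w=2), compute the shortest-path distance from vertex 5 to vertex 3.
4 (path: 5 -> 1 -> 3; weights 2 + 2 = 4)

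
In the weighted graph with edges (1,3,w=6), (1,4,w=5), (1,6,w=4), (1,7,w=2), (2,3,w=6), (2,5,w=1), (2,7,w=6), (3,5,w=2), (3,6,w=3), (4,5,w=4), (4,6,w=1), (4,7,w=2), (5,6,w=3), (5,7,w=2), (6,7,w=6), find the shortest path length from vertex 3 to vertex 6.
3 (path: 3 -> 6; weights 3 = 3)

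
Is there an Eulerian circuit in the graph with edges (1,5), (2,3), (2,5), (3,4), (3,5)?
No (4 vertices have odd degree: {1, 3, 4, 5}; Eulerian circuit requires 0)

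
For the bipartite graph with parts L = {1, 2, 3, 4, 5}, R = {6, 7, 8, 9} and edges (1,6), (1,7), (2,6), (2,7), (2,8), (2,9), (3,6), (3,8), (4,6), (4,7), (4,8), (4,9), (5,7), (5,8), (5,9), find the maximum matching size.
4 (matching: (1,7), (2,9), (3,8), (4,6); upper bound min(|L|,|R|) = min(5,4) = 4)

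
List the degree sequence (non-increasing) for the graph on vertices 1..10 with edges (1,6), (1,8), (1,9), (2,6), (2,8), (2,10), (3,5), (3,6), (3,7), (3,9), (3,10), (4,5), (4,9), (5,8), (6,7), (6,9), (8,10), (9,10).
[5, 5, 5, 4, 4, 3, 3, 3, 2, 2] (degrees: deg(1)=3, deg(2)=3, deg(3)=5, deg(4)=2, deg(5)=3, deg(6)=5, deg(7)=2, deg(8)=4, deg(9)=5, deg(10)=4)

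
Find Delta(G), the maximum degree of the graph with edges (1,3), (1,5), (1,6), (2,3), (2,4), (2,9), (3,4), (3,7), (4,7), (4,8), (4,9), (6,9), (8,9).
5 (attained at vertex 4)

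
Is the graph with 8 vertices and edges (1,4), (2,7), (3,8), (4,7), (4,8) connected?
No, it has 3 components: {1, 2, 3, 4, 7, 8}, {5}, {6}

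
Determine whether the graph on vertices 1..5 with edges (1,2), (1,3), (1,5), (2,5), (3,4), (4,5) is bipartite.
No (odd cycle of length 3: 5 -> 1 -> 2 -> 5)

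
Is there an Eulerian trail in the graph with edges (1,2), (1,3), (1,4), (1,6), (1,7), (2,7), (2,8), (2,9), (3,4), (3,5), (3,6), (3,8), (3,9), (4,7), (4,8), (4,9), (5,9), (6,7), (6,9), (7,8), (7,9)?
Yes (the graph is connected and exactly 2 vertices have odd degree: {1, 4}; any Eulerian path must start and end at those)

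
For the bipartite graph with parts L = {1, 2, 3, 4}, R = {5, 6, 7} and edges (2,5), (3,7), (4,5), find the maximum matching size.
2 (matching: (2,5), (3,7); upper bound min(|L|,|R|) = min(4,3) = 3)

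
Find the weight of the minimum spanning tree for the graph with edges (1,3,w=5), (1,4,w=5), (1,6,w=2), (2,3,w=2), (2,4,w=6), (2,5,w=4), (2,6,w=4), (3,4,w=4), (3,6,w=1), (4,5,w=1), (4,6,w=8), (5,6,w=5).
10 (MST edges: (1,6,w=2), (2,3,w=2), (2,5,w=4), (3,6,w=1), (4,5,w=1); sum of weights 2 + 2 + 4 + 1 + 1 = 10)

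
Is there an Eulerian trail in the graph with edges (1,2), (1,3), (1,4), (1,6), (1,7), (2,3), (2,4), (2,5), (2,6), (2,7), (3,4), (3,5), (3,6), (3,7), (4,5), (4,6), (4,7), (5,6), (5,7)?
No (4 vertices have odd degree: {1, 5, 6, 7}; Eulerian path requires 0 or 2)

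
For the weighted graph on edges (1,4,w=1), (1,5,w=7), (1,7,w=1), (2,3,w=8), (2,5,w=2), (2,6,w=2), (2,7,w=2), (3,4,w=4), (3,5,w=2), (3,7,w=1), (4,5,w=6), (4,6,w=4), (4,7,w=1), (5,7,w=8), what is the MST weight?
9 (MST edges: (1,4,w=1), (1,7,w=1), (2,5,w=2), (2,6,w=2), (2,7,w=2), (3,7,w=1); sum of weights 1 + 1 + 2 + 2 + 2 + 1 = 9)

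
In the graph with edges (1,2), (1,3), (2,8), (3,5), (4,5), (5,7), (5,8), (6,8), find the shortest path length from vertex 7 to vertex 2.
3 (path: 7 -> 5 -> 8 -> 2, 3 edges)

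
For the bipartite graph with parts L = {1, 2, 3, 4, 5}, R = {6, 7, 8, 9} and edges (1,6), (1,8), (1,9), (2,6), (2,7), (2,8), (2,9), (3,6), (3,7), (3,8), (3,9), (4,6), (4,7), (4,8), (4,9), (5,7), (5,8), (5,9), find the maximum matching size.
4 (matching: (1,9), (2,8), (3,7), (4,6); upper bound min(|L|,|R|) = min(5,4) = 4)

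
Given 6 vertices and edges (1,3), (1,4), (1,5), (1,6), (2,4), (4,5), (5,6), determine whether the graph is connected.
Yes (BFS from 1 visits [1, 3, 4, 5, 6, 2] — all 6 vertices reached)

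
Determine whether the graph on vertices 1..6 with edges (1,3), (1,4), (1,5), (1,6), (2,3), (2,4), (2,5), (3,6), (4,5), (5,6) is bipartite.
No (odd cycle of length 3: 5 -> 1 -> 4 -> 5)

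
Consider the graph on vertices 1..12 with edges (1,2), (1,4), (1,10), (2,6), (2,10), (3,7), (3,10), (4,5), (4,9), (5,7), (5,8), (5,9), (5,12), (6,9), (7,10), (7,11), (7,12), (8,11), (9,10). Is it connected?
Yes (BFS from 1 visits [1, 2, 4, 10, 6, 5, 9, 3, 7, 8, 12, 11] — all 12 vertices reached)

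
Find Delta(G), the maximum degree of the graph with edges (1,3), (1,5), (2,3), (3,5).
3 (attained at vertex 3)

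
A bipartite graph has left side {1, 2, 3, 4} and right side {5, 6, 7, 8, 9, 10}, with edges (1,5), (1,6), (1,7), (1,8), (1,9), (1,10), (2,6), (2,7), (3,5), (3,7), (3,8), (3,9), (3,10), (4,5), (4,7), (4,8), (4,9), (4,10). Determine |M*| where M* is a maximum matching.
4 (matching: (1,10), (2,7), (3,9), (4,8); upper bound min(|L|,|R|) = min(4,6) = 4)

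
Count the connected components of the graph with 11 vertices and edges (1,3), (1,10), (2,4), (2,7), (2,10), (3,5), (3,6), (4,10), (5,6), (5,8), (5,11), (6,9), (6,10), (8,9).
1 (components: {1, 2, 3, 4, 5, 6, 7, 8, 9, 10, 11})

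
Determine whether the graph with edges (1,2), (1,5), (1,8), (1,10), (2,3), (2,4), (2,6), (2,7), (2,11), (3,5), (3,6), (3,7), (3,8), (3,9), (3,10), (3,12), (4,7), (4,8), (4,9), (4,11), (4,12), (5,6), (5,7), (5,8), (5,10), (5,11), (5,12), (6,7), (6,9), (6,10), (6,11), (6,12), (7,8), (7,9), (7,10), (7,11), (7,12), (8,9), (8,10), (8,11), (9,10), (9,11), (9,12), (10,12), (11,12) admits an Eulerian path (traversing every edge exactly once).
Yes — and in fact it has an Eulerian circuit (the graph is connected and all 12 vertices have even degree)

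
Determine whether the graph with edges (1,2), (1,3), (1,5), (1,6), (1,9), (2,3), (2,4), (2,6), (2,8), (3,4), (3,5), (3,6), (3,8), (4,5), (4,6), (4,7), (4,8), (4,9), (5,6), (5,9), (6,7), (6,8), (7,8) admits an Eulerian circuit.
No (8 vertices have odd degree: {1, 2, 4, 5, 6, 7, 8, 9}; Eulerian circuit requires 0)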